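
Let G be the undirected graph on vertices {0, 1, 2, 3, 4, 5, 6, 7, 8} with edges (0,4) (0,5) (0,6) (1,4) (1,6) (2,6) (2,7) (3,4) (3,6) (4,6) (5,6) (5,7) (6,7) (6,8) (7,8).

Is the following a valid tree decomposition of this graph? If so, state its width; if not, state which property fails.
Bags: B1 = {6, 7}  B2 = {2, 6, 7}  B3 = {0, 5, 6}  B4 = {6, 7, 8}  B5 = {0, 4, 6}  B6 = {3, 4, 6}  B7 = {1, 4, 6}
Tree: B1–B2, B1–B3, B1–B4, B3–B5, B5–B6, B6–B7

No — edge (5,7) lies in no bag.

A tree decomposition must satisfy three properties: every vertex lies in some bag; for every edge, both endpoints lie together in some bag; and for every vertex, the bags containing it form a connected subtree. Here edge (5,7) lies in no bag, so the decomposition is invalid.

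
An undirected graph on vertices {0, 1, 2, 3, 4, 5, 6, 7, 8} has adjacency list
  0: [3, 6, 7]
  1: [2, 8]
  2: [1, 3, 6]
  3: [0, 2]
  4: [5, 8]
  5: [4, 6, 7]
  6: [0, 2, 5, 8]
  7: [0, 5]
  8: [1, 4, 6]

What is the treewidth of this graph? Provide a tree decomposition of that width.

The largest bag has 4 vertices, giving width 3; this decomposition certifies tw(G) ≤ 3. For the lower bound: the 4 vertex sets {0,3,7}, {2}, {6}, {1,4,5,8} are disjoint, each induces a connected subgraph, and every pair is joined by at least one edge of G. Contracting each set to a single vertex therefore yields K_{4} as a minor, and since treewidth is minor-monotone, tw(G) ≥ tw(K_{4}) = 3. Combining the bounds, tw(G) = 3.

Treewidth 3.
One optimal decomposition is:
Bags: B1 = {0, 2, 3, 7}  B2 = {0, 2, 6, 7}  B3 = {2, 5, 6, 7}  B4 = {1, 2, 5, 6}  B5 = {1, 5, 6, 8}  B6 = {1, 4, 5, 8}
Tree: B1–B2, B2–B3, B3–B4, B4–B5, B5–B6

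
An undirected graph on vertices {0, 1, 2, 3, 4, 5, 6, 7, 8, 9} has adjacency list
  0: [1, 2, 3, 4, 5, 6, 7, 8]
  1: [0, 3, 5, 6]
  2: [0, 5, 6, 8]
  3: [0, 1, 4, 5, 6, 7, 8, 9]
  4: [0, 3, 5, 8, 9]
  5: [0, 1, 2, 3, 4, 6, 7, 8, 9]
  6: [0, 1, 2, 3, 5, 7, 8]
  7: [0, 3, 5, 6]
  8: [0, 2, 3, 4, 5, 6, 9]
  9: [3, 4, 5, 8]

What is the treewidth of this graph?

A width-4 tree decomposition is:
Bags: B1 = {0, 3, 4, 5, 8}  B2 = {0, 3, 5, 6, 8}  B3 = {0, 1, 3, 5, 6}  B4 = {0, 3, 5, 6, 7}  B5 = {3, 4, 5, 8, 9}  B6 = {0, 2, 5, 6, 8}
Tree: B1–B2, B2–B3, B3–B4, B1–B5, B2–B6
Every bag has size at most 5, so the width is 5 − 1 = 4 and tw(G) ≤ 4. For the lower bound, the 5 vertices {0, 2, 5, 6, 8} are pairwise adjacent, and any tree decomposition puts a clique entirely inside one bag — forcing width ≥ 4. Therefore the treewidth is 4.

4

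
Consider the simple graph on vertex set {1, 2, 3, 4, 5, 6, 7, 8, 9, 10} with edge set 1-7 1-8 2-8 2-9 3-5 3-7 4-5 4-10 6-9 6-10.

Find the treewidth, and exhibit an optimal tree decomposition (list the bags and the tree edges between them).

Every bag has size at most 3, so the width is 3 − 1 = 2 and tw(G) ≤ 2. For the lower bound, G contains the cycle 4–10–6–9–2–8–1–7–3–5–4, so G is not a forest; only forests have treewidth ≤ 1, hence tw(G) ≥ 2. Hence tw(G) = 2 exactly.

Treewidth 2.
Bags: B1 = {4, 6, 10}  B2 = {4, 6, 9}  B3 = {2, 4, 9}  B4 = {2, 4, 8}  B5 = {1, 4, 8}  B6 = {1, 4, 7}  B7 = {3, 4, 7}  B8 = {3, 4, 5}
Tree: B1–B2, B2–B3, B3–B4, B4–B5, B5–B6, B6–B7, B7–B8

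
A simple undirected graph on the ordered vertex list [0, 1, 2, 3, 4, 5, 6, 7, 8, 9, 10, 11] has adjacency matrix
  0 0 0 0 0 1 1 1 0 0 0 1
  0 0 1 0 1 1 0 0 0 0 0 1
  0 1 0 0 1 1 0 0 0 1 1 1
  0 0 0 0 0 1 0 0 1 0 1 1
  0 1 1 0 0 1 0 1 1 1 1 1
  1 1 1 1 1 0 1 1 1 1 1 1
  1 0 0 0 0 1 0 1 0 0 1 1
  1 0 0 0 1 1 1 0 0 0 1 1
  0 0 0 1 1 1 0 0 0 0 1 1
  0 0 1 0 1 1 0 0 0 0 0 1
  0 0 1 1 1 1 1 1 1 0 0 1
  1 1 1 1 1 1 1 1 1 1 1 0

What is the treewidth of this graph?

4

A width-4 tree decomposition is:
Bags: B1 = {5, 6, 7, 10, 11}  B2 = {0, 5, 6, 7, 11}  B3 = {4, 5, 7, 10, 11}  B4 = {4, 5, 8, 10, 11}  B5 = {2, 4, 5, 10, 11}  B6 = {3, 5, 8, 10, 11}  B7 = {2, 4, 5, 9, 11}  B8 = {1, 2, 4, 5, 11}
Tree: B1–B2, B1–B3, B3–B4, B4–B5, B4–B6, B5–B7, B7–B8
Each bag holds 5 vertices, so the decomposition has width 4, which upper-bounds the treewidth. Conversely, {0, 5, 6, 7, 11} is a clique of size 5, and the vertices of any clique must share a bag in every tree decomposition; so some bag has ≥ 5 vertices and tw(G) ≥ 4. Therefore the treewidth is 4.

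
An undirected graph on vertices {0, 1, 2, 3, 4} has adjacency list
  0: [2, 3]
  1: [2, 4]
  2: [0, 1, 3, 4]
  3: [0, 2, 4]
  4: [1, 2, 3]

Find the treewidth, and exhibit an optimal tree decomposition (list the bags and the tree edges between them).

Every bag has size at most 3, so the width is 3 − 1 = 2 and tw(G) ≤ 2. On the other hand G contains the 3-clique {1, 2, 4}. A clique must lie in a single bag of any decomposition, so no decomposition can have width below 2. Combining the bounds, tw(G) = 2.

Treewidth 2.
One optimal decomposition is:
Bags: B1 = {0, 2, 3}  B2 = {2, 3, 4}  B3 = {1, 2, 4}
Tree: B1–B2, B2–B3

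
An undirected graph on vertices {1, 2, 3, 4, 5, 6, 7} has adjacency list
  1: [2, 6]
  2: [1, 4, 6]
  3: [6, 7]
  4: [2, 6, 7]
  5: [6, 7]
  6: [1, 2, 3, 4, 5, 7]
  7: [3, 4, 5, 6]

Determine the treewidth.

A width-2 tree decomposition is:
Bags: B1 = {5, 6, 7}  B2 = {3, 6, 7}  B3 = {4, 6, 7}  B4 = {2, 4, 6}  B5 = {1, 2, 6}
Tree: B1–B2, B2–B3, B3–B4, B4–B5
Every bag has size at most 3, so the width is 3 − 1 = 2 and tw(G) ≤ 2. For the lower bound, the 3 vertices {1, 2, 6} are pairwise adjacent, and any tree decomposition puts a clique entirely inside one bag — forcing width ≥ 2. Combining the bounds, tw(G) = 2.

2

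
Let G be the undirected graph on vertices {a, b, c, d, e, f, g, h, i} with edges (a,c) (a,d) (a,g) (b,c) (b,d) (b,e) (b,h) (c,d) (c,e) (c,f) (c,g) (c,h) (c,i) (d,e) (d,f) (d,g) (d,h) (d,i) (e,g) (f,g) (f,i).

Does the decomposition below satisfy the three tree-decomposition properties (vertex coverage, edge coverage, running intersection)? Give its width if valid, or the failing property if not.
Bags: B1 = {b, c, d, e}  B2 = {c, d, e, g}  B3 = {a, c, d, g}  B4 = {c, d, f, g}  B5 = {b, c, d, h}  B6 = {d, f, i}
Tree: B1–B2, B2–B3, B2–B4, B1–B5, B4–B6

No — edge (c,i) lies in no bag.

A tree decomposition must satisfy three properties: every vertex lies in some bag; for every edge, both endpoints lie together in some bag; and for every vertex, the bags containing it form a connected subtree. Here edge (c,i) lies in no bag, so the decomposition is invalid.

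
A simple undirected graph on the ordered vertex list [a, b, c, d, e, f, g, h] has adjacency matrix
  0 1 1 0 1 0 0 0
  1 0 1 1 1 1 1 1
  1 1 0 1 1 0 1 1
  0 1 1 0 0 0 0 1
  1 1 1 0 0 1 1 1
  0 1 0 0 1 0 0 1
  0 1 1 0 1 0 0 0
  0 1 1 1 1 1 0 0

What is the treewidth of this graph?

A width-3 tree decomposition is:
Bags: B1 = {b, c, e, h}  B2 = {a, b, c, e}  B3 = {b, e, f, h}  B4 = {b, c, e, g}  B5 = {b, c, d, h}
Tree: B1–B2, B1–B3, B2–B4, B1–B5
Each bag holds 4 vertices, so the decomposition has width 3, which upper-bounds the treewidth. Conversely, {b, c, d, h} is a clique of size 4, and the vertices of any clique must share a bag in every tree decomposition; so some bag has ≥ 4 vertices and tw(G) ≥ 3. Hence tw(G) = 3 exactly.

3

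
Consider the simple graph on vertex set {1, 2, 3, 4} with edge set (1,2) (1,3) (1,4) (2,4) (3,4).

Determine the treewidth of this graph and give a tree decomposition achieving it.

Each bag holds 3 vertices, so the decomposition has width 2, which upper-bounds the treewidth. For the lower bound, the 3 vertices {1, 2, 4} are pairwise adjacent, and any tree decomposition puts a clique entirely inside one bag — forcing width ≥ 2. Hence tw(G) = 2 exactly.

Treewidth 2.
Bags: B1 = {1, 2, 4}  B2 = {1, 3, 4}
Tree: B1–B2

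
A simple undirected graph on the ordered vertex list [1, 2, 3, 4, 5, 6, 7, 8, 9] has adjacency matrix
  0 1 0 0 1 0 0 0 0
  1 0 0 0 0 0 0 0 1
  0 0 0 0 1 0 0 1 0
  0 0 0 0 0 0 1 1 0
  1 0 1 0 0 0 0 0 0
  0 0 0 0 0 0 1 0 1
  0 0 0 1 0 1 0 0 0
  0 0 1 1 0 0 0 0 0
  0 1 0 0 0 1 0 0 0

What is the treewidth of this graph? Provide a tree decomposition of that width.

Treewidth 2.
Bags: B1 = {1, 2, 5}  B2 = {2, 5, 9}  B3 = {5, 6, 9}  B4 = {5, 6, 7}  B5 = {4, 5, 7}  B6 = {4, 5, 8}  B7 = {3, 5, 8}
Tree: B1–B2, B2–B3, B3–B4, B4–B5, B5–B6, B6–B7

Each bag holds 3 vertices, so the decomposition has width 2, which upper-bounds the treewidth. The edges 5–1–2–9–6–7–4–8–3–5 form a cycle, so G is not a tree and its treewidth is at least 2. Hence tw(G) = 2 exactly.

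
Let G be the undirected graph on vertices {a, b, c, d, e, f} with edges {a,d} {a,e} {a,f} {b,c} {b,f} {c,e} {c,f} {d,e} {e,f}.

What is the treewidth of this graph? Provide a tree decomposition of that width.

The largest bag has 3 vertices, giving width 2; this decomposition certifies tw(G) ≤ 2. For the lower bound, the 3 vertices {a, d, e} are pairwise adjacent, and any tree decomposition puts a clique entirely inside one bag — forcing width ≥ 2. Therefore the treewidth is 2.

Treewidth 2.
One such decomposition:
Bags: B1 = {c, e, f}  B2 = {a, e, f}  B3 = {a, d, e}  B4 = {b, c, f}
Tree: B1–B2, B2–B3, B1–B4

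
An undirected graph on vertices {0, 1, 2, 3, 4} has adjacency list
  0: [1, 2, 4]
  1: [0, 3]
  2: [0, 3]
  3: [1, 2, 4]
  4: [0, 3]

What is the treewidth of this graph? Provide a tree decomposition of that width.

Treewidth 2.
One optimal decomposition is:
Bags: B1 = {0, 1, 3}  B2 = {0, 2, 3}  B3 = {0, 3, 4}
Tree: B1–B2, B2–B3

The largest bag has 3 vertices, giving width 2; this decomposition certifies tw(G) ≤ 2. The edges 0–1–3–2–0 form a cycle, so G is not a tree and its treewidth is at least 2. Therefore the treewidth is 2.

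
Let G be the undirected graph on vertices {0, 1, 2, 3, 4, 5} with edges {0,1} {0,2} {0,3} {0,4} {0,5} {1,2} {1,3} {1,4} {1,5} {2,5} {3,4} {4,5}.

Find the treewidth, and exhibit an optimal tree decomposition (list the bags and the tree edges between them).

Every bag has size at most 4, so the width is 4 − 1 = 3 and tw(G) ≤ 3. Conversely, {0, 1, 2, 5} is a clique of size 4, and the vertices of any clique must share a bag in every tree decomposition; so some bag has ≥ 4 vertices and tw(G) ≥ 3. The upper and lower bounds meet at 3, so that is the treewidth.

Treewidth 3.
Bags: B1 = {0, 1, 3, 4}  B2 = {0, 1, 4, 5}  B3 = {0, 1, 2, 5}
Tree: B1–B2, B2–B3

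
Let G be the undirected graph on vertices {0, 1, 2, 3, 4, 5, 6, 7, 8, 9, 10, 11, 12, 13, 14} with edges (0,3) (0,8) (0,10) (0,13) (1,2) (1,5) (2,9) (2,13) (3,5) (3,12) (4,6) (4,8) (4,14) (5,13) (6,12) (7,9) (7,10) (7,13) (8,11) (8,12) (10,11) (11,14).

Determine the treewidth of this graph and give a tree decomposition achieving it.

Treewidth 3.
Bags: B1 = {1, 2, 5, 9}  B2 = {2, 5, 9, 13}  B3 = {5, 7, 9, 13}  B4 = {3, 5, 7, 13}  B5 = {0, 3, 7, 13}  B6 = {0, 3, 7, 10}  B7 = {0, 3, 10, 12}  B8 = {0, 8, 10, 12}  B9 = {8, 10, 11, 12}  B10 = {6, 8, 11, 12}  B11 = {4, 6, 8, 11}  B12 = {4, 6, 11, 14}
Tree: B1–B2, B2–B3, B3–B4, B4–B5, B5–B6, B6–B7, B7–B8, B8–B9, B9–B10, B10–B11, B11–B12

Every bag has size at most 4, so the width is 4 − 1 = 3 and tw(G) ≤ 3. For the lower bound: the 4 vertex sets {1,2,9}, {5}, {13}, {0,3,7,10} are disjoint, each induces a connected subgraph, and every pair is joined by at least one edge of G. Contracting each set to a single vertex therefore yields K_{4} as a minor, and since treewidth is minor-monotone, tw(G) ≥ tw(K_{4}) = 3. Therefore the treewidth is 3.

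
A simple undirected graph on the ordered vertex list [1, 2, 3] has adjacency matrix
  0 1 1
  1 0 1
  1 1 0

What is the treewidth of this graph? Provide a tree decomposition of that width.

Treewidth 2.
One optimal decomposition is:
Bags: B1 = {1, 2, 3}
Tree: (single bag)

A single bag containing all 3 vertices is trivially a valid decomposition of width 2. Conversely, {1, 2, 3} is a clique of size 3, and the vertices of any clique must share a bag in every tree decomposition; so some bag has ≥ 3 vertices and tw(G) ≥ 2. Therefore the treewidth is 2.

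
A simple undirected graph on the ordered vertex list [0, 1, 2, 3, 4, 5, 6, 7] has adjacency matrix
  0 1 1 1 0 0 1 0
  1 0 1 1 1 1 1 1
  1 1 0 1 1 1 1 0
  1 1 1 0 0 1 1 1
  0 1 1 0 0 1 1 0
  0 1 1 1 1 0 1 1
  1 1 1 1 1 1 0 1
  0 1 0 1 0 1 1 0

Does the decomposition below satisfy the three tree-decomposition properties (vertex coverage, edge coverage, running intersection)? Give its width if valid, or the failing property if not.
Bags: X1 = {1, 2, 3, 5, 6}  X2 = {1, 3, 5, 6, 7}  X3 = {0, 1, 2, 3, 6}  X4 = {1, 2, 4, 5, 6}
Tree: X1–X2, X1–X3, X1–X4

Checking the three conditions: (i) the bags cover all of {0, 1, 2, 3, 4, 5, 6, 7}; (ii) for each edge, some bag contains both endpoints; (iii) the bags containing any fixed vertex form a subtree. All hold, so the decomposition is valid with width 5 − 1 = 4.

Yes; width 4.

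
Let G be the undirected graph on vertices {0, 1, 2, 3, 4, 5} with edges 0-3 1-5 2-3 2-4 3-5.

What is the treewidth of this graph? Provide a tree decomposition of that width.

Treewidth 1.
One optimal decomposition is:
Bags: B1 = {0, 3}  B2 = {3, 5}  B3 = {2, 3}  B4 = {1, 5}  B5 = {2, 4}
Tree: B1–B2, B2–B3, B2–B4, B3–B5

Each bag holds 2 vertices, so the decomposition has width 1, which upper-bounds the treewidth. G has an edge, so its treewidth is at least 1. Hence tw(G) = 1 exactly.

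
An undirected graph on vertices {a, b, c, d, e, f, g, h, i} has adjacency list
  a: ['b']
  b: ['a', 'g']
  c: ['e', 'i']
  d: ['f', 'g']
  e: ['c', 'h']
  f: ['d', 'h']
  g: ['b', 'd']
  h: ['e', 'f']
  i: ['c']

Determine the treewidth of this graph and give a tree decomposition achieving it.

The largest bag has 2 vertices, giving width 1; this decomposition certifies tw(G) ≤ 1. G has an edge, so its treewidth is at least 1. The upper and lower bounds meet at 1, so that is the treewidth.

Treewidth 1.
One such decomposition:
Bags: B1 = {a, b}  B2 = {b, g}  B3 = {d, g}  B4 = {d, f}  B5 = {f, h}  B6 = {e, h}  B7 = {c, e}  B8 = {c, i}
Tree: B1–B2, B2–B3, B3–B4, B4–B5, B5–B6, B6–B7, B7–B8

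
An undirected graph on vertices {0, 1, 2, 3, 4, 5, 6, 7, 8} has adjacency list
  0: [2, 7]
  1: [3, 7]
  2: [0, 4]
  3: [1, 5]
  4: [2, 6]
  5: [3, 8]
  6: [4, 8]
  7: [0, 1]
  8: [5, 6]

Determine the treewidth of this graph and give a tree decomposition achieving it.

Treewidth 2.
Bags: B1 = {0, 1, 7}  B2 = {0, 1, 2}  B3 = {1, 2, 4}  B4 = {1, 4, 6}  B5 = {1, 6, 8}  B6 = {1, 5, 8}  B7 = {1, 3, 5}
Tree: B1–B2, B2–B3, B3–B4, B4–B5, B5–B6, B6–B7

Every bag has size at most 3, so the width is 3 − 1 = 2 and tw(G) ≤ 2. The edges 1–7–0–2–4–6–8–5–3–1 form a cycle, so G is not a tree and its treewidth is at least 2. Hence tw(G) = 2 exactly.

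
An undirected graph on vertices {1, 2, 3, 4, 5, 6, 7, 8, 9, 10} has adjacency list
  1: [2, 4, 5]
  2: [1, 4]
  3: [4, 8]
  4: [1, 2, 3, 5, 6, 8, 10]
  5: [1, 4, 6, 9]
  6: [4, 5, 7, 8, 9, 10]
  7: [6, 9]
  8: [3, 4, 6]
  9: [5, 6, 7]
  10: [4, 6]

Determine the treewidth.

2

A width-2 tree decomposition is:
Bags: B1 = {4, 5, 6}  B2 = {1, 4, 5}  B3 = {5, 6, 9}  B4 = {4, 6, 10}  B5 = {4, 6, 8}  B6 = {6, 7, 9}  B7 = {1, 2, 4}  B8 = {3, 4, 8}
Tree: B1–B2, B1–B3, B1–B4, B4–B5, B3–B6, B2–B7, B5–B8
Every bag has size at most 3, so the width is 3 − 1 = 2 and tw(G) ≤ 2. On the other hand G contains the 3-clique {5, 6, 9}. A clique must lie in a single bag of any decomposition, so no decomposition can have width below 2. The upper and lower bounds meet at 2, so that is the treewidth.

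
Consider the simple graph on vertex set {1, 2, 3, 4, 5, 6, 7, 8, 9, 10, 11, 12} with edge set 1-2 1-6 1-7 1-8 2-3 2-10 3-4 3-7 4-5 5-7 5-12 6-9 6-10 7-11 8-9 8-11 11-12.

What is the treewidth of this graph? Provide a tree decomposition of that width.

Treewidth 3.
One such decomposition:
Bags: B1 = {3, 4, 5, 12}  B2 = {3, 5, 7, 12}  B3 = {3, 7, 11, 12}  B4 = {2, 3, 7, 11}  B5 = {1, 2, 7, 11}  B6 = {1, 2, 8, 11}  B7 = {1, 2, 8, 10}  B8 = {1, 6, 8, 10}  B9 = {6, 8, 9, 10}
Tree: B1–B2, B2–B3, B3–B4, B4–B5, B5–B6, B6–B7, B7–B8, B8–B9

Each bag holds 4 vertices, so the decomposition has width 3, which upper-bounds the treewidth. For the lower bound: the 4 vertex sets {4,5,12}, {3}, {7}, {1,2,8,11} are disjoint, each induces a connected subgraph, and every pair is joined by at least one edge of G. Contracting each set to a single vertex therefore yields K_{4} as a minor, and since treewidth is minor-monotone, tw(G) ≥ tw(K_{4}) = 3. Combining the bounds, tw(G) = 3.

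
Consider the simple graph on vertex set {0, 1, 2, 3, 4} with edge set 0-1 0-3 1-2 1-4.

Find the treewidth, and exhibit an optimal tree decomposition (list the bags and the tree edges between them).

Every bag has size at most 2, so the width is 2 − 1 = 1 and tw(G) ≤ 1. G has an edge, so its treewidth is at least 1. Therefore the treewidth is 1.

Treewidth 1.
One such decomposition:
Bags: B1 = {0, 1}  B2 = {0, 3}  B3 = {1, 2}  B4 = {1, 4}
Tree: B1–B2, B1–B3, B1–B4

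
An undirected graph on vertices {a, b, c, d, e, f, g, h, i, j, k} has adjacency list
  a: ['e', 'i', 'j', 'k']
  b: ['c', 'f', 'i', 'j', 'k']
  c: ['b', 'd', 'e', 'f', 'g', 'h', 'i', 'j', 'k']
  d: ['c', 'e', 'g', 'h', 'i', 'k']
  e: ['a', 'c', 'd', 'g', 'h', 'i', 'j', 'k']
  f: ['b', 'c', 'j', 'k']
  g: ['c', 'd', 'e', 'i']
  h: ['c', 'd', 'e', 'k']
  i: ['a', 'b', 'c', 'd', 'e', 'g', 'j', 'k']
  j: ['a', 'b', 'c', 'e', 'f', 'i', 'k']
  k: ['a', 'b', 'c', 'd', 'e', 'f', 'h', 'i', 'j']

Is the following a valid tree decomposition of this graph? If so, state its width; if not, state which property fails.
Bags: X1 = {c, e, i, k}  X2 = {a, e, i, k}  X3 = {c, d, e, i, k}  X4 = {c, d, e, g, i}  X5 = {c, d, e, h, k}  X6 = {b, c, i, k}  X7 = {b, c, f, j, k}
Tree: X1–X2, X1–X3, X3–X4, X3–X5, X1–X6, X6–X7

A tree decomposition must satisfy three properties: every vertex lies in some bag; for every edge, both endpoints lie together in some bag; and for every vertex, the bags containing it form a connected subtree. Here edge (e,j) lies in no bag, so the decomposition is invalid.

No — edge (e,j) lies in no bag.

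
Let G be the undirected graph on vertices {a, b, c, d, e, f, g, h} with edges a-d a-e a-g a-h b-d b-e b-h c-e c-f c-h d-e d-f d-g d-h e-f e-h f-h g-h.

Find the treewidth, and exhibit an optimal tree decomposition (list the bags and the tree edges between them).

The largest bag has 4 vertices, giving width 3; this decomposition certifies tw(G) ≤ 3. On the other hand G contains the 4-clique {a, d, g, h}. A clique must lie in a single bag of any decomposition, so no decomposition can have width below 3. Hence tw(G) = 3 exactly.

Treewidth 3.
One such decomposition:
Bags: B1 = {c, e, f, h}  B2 = {d, e, f, h}  B3 = {a, d, e, h}  B4 = {b, d, e, h}  B5 = {a, d, g, h}
Tree: B1–B2, B2–B3, B3–B4, B3–B5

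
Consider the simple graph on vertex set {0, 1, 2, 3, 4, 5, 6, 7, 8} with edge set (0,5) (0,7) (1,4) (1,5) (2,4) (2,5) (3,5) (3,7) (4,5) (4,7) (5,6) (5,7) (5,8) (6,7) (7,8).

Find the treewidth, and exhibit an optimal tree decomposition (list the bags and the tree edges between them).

The largest bag has 3 vertices, giving width 2; this decomposition certifies tw(G) ≤ 2. On the other hand G contains the 3-clique {1, 4, 5}. A clique must lie in a single bag of any decomposition, so no decomposition can have width below 2. Therefore the treewidth is 2.

Treewidth 2.
One such decomposition:
Bags: B1 = {3, 5, 7}  B2 = {4, 5, 7}  B3 = {1, 4, 5}  B4 = {2, 4, 5}  B5 = {0, 5, 7}  B6 = {5, 6, 7}  B7 = {5, 7, 8}
Tree: B1–B2, B2–B3, B3–B4, B1–B5, B2–B6, B2–B7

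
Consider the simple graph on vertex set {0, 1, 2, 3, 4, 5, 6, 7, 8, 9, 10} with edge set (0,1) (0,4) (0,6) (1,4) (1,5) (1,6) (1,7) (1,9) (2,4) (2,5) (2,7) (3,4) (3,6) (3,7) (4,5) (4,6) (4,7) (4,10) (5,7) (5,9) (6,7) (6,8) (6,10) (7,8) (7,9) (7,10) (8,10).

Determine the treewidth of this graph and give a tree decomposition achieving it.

Every bag has size at most 4, so the width is 4 − 1 = 3 and tw(G) ≤ 3. For the lower bound, the 4 vertices {0, 1, 4, 6} are pairwise adjacent, and any tree decomposition puts a clique entirely inside one bag — forcing width ≥ 3. The upper and lower bounds meet at 3, so that is the treewidth.

Treewidth 3.
One such decomposition:
Bags: B1 = {3, 4, 6, 7}  B2 = {4, 6, 7, 10}  B3 = {1, 4, 6, 7}  B4 = {1, 4, 5, 7}  B5 = {0, 1, 4, 6}  B6 = {1, 5, 7, 9}  B7 = {2, 4, 5, 7}  B8 = {6, 7, 8, 10}
Tree: B1–B2, B1–B3, B3–B4, B3–B5, B4–B6, B4–B7, B2–B8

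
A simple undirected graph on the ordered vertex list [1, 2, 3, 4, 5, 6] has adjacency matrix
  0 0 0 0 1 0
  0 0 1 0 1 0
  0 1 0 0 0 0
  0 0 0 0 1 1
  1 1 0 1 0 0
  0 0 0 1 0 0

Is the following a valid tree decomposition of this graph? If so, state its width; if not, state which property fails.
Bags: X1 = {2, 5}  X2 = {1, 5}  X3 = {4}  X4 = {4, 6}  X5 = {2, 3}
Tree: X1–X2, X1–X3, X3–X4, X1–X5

A tree decomposition must satisfy three properties: every vertex lies in some bag; for every edge, both endpoints lie together in some bag; and for every vertex, the bags containing it form a connected subtree. Here edge (5,4) lies in no bag, so the decomposition is invalid.

No — edge (5,4) lies in no bag.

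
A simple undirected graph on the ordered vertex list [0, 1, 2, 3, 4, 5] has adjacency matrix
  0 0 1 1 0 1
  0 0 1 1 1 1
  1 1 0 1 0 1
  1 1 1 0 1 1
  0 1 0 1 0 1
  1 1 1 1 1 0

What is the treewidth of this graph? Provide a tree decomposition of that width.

The largest bag has 4 vertices, giving width 3; this decomposition certifies tw(G) ≤ 3. On the other hand G contains the 4-clique {0, 2, 3, 5}. A clique must lie in a single bag of any decomposition, so no decomposition can have width below 3. Therefore the treewidth is 3.

Treewidth 3.
Bags: B1 = {0, 2, 3, 5}  B2 = {1, 2, 3, 5}  B3 = {1, 3, 4, 5}
Tree: B1–B2, B2–B3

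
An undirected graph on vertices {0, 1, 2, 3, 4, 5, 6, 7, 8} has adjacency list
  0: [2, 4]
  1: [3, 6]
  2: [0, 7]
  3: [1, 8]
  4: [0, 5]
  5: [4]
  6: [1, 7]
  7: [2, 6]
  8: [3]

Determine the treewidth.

A width-1 tree decomposition is:
Bags: B1 = {3, 8}  B2 = {1, 3}  B3 = {1, 6}  B4 = {6, 7}  B5 = {2, 7}  B6 = {0, 2}  B7 = {0, 4}  B8 = {4, 5}
Tree: B1–B2, B2–B3, B3–B4, B4–B5, B5–B6, B6–B7, B7–B8
Each bag holds 2 vertices, so the decomposition has width 1, which upper-bounds the treewidth. G has an edge, so its treewidth is at least 1. Combining the bounds, tw(G) = 1.

1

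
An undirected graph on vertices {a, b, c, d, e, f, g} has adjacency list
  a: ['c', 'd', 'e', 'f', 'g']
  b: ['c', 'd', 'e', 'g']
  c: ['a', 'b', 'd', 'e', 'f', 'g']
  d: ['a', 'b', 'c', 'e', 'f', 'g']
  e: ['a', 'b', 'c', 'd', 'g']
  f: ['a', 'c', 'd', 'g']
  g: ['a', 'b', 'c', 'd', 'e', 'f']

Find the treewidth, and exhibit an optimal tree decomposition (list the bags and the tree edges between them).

Treewidth 4.
Bags: B1 = {a, c, d, e, g}  B2 = {b, c, d, e, g}  B3 = {a, c, d, f, g}
Tree: B1–B2, B1–B3

Every bag has size at most 5, so the width is 5 − 1 = 4 and tw(G) ≤ 4. Conversely, {a, c, d, e, g} is a clique of size 5, and the vertices of any clique must share a bag in every tree decomposition; so some bag has ≥ 5 vertices and tw(G) ≥ 4. The upper and lower bounds meet at 4, so that is the treewidth.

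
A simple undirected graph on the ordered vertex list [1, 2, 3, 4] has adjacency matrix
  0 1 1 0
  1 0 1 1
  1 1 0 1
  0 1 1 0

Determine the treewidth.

2

A width-2 tree decomposition is:
Bags: B1 = {1, 2, 3}  B2 = {2, 3, 4}
Tree: B1–B2
Every bag has size at most 3, so the width is 3 − 1 = 2 and tw(G) ≤ 2. For the lower bound, the 3 vertices {1, 2, 3} are pairwise adjacent, and any tree decomposition puts a clique entirely inside one bag — forcing width ≥ 2. Combining the bounds, tw(G) = 2.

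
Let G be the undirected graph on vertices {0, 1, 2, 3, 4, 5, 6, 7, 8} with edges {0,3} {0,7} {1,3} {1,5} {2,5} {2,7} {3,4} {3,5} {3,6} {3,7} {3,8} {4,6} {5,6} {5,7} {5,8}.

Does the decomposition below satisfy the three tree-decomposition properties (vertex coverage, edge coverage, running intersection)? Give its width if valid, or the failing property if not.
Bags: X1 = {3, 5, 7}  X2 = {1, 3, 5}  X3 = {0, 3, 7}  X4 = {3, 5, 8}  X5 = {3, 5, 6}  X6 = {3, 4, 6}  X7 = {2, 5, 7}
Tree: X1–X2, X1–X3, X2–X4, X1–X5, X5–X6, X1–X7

Every vertex of G appears in some bag (union = {0, 1, 2, 3, 4, 5, 6, 7, 8}); every edge is covered by a bag; and for each vertex v the set of bags containing v is connected in the bag tree. The decomposition is therefore valid. The largest bag has 3 vertices, so the width is 2.

Yes; width 2.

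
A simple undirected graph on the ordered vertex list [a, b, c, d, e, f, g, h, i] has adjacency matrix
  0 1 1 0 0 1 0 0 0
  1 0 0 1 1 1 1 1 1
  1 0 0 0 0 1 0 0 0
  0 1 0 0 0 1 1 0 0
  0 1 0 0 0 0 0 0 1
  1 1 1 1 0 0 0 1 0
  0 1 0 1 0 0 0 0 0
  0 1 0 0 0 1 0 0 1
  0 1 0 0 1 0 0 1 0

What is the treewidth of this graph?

2

A width-2 tree decomposition is:
Bags: B1 = {b, d, f}  B2 = {b, f, h}  B3 = {b, d, g}  B4 = {a, b, f}  B5 = {b, h, i}  B6 = {a, c, f}  B7 = {b, e, i}
Tree: B1–B2, B1–B3, B1–B4, B2–B5, B4–B6, B5–B7
The largest bag has 3 vertices, giving width 2; this decomposition certifies tw(G) ≤ 2. On the other hand G contains the 3-clique {a, c, f}. A clique must lie in a single bag of any decomposition, so no decomposition can have width below 2. Hence tw(G) = 2 exactly.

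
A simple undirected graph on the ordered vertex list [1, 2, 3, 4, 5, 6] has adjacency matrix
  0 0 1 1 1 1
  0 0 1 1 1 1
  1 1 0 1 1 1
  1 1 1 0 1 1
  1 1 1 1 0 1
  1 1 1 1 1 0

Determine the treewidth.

A width-4 tree decomposition is:
Bags: B1 = {1, 3, 4, 5, 6}  B2 = {2, 3, 4, 5, 6}
Tree: B1–B2
The largest bag has 5 vertices, giving width 4; this decomposition certifies tw(G) ≤ 4. For the lower bound, the 5 vertices {1, 3, 4, 5, 6} are pairwise adjacent, and any tree decomposition puts a clique entirely inside one bag — forcing width ≥ 4. Hence tw(G) = 4 exactly.

4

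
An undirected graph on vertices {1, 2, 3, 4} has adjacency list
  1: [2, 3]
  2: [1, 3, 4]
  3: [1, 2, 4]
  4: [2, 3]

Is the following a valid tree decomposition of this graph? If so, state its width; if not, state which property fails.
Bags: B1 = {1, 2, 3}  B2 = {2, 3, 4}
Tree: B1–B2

Checking the three conditions: (i) the bags cover all of {1, 2, 3, 4}; (ii) for each edge, some bag contains both endpoints; (iii) the bags containing any fixed vertex form a subtree. All hold, so the decomposition is valid with width 3 − 1 = 2.

Yes; width 2.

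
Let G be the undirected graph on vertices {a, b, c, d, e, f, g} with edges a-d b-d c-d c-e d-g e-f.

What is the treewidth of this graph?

1

A width-1 tree decomposition is:
Bags: B1 = {c, d}  B2 = {c, e}  B3 = {a, d}  B4 = {e, f}  B5 = {d, g}  B6 = {b, d}
Tree: B1–B2, B1–B3, B2–B4, B1–B5, B1–B6
The largest bag has 2 vertices, giving width 1; this decomposition certifies tw(G) ≤ 1. Since G has at least one edge (e.g. d–c), it is not an edgeless graph, so tw(G) ≥ 1. The upper and lower bounds meet at 1, so that is the treewidth.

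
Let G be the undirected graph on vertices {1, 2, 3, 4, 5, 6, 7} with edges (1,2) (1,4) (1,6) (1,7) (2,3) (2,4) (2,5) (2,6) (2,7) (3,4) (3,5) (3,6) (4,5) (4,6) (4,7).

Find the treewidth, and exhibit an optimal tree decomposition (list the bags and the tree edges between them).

Each bag holds 4 vertices, so the decomposition has width 3, which upper-bounds the treewidth. On the other hand G contains the 4-clique {1, 2, 4, 6}. A clique must lie in a single bag of any decomposition, so no decomposition can have width below 3. Hence tw(G) = 3 exactly.

Treewidth 3.
Bags: B1 = {2, 3, 4, 5}  B2 = {2, 3, 4, 6}  B3 = {1, 2, 4, 6}  B4 = {1, 2, 4, 7}
Tree: B1–B2, B2–B3, B3–B4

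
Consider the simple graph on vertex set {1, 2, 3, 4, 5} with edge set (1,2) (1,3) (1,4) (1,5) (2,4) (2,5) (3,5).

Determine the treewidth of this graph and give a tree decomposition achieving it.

Treewidth 2.
One optimal decomposition is:
Bags: B1 = {1, 3, 5}  B2 = {1, 2, 5}  B3 = {1, 2, 4}
Tree: B1–B2, B2–B3

The largest bag has 3 vertices, giving width 2; this decomposition certifies tw(G) ≤ 2. On the other hand G contains the 3-clique {1, 2, 4}. A clique must lie in a single bag of any decomposition, so no decomposition can have width below 2. Hence tw(G) = 2 exactly.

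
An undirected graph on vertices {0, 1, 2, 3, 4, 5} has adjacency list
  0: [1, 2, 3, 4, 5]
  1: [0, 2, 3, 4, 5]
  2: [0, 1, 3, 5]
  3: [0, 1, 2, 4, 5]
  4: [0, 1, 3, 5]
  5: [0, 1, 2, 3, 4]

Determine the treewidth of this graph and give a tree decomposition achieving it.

Treewidth 4.
One such decomposition:
Bags: B1 = {0, 1, 2, 3, 5}  B2 = {0, 1, 3, 4, 5}
Tree: B1–B2

Each bag holds 5 vertices, so the decomposition has width 4, which upper-bounds the treewidth. For the lower bound, the 5 vertices {0, 1, 2, 3, 5} are pairwise adjacent, and any tree decomposition puts a clique entirely inside one bag — forcing width ≥ 4. Combining the bounds, tw(G) = 4.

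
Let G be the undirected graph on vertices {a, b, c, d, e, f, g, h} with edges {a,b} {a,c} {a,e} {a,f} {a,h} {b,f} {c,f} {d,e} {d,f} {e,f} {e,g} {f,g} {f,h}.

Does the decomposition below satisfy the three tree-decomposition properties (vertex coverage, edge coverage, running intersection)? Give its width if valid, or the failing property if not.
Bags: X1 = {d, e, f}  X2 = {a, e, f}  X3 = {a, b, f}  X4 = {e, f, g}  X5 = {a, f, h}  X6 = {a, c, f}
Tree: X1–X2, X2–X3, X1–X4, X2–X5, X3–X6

Checking the three conditions: (i) the bags cover all of {a, b, c, d, e, f, g, h}; (ii) for each edge, some bag contains both endpoints; (iii) the bags containing any fixed vertex form a subtree. All hold, so the decomposition is valid with width 3 − 1 = 2.

Yes; width 2.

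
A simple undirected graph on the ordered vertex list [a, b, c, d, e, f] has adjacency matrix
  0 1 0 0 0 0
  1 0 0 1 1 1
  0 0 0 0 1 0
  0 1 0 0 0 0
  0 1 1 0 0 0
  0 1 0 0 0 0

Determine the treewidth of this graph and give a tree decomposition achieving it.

Every bag has size at most 2, so the width is 2 − 1 = 1 and tw(G) ≤ 1. Since G has at least one edge (e.g. b–a), it is not an edgeless graph, so tw(G) ≥ 1. Therefore the treewidth is 1.

Treewidth 1.
Bags: B1 = {a, b}  B2 = {b, f}  B3 = {b, d}  B4 = {b, e}  B5 = {c, e}
Tree: B1–B2, B2–B3, B3–B4, B4–B5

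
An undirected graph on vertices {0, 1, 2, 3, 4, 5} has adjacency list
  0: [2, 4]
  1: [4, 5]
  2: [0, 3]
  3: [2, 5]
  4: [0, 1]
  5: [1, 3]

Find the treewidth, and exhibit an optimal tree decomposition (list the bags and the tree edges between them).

Each bag holds 3 vertices, so the decomposition has width 2, which upper-bounds the treewidth. Since 4–0–2–3–5–1–4 is a cycle in G, G is not acyclic. Forests are exactly the graphs of treewidth ≤ 1, so tw(G) ≥ 2. Hence tw(G) = 2 exactly.

Treewidth 2.
Bags: B1 = {0, 2, 4}  B2 = {2, 3, 4}  B3 = {3, 4, 5}  B4 = {1, 4, 5}
Tree: B1–B2, B2–B3, B3–B4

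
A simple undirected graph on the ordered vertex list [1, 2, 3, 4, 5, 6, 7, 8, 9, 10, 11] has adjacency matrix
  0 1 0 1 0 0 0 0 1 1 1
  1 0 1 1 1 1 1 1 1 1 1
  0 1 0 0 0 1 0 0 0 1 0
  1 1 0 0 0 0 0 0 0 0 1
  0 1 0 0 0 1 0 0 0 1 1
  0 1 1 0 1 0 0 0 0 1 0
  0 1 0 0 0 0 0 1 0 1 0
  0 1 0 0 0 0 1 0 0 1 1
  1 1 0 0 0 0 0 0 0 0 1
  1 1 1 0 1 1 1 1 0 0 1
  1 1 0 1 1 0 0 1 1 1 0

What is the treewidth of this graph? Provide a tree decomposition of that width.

Treewidth 3.
One such decomposition:
Bags: B1 = {2, 5, 10, 11}  B2 = {2, 5, 6, 10}  B3 = {1, 2, 10, 11}  B4 = {2, 8, 10, 11}  B5 = {2, 7, 8, 10}  B6 = {1, 2, 9, 11}  B7 = {2, 3, 6, 10}  B8 = {1, 2, 4, 11}
Tree: B1–B2, B1–B3, B3–B4, B4–B5, B3–B6, B2–B7, B6–B8

The largest bag has 4 vertices, giving width 3; this decomposition certifies tw(G) ≤ 3. For the lower bound, the 4 vertices {1, 2, 9, 11} are pairwise adjacent, and any tree decomposition puts a clique entirely inside one bag — forcing width ≥ 3. Hence tw(G) = 3 exactly.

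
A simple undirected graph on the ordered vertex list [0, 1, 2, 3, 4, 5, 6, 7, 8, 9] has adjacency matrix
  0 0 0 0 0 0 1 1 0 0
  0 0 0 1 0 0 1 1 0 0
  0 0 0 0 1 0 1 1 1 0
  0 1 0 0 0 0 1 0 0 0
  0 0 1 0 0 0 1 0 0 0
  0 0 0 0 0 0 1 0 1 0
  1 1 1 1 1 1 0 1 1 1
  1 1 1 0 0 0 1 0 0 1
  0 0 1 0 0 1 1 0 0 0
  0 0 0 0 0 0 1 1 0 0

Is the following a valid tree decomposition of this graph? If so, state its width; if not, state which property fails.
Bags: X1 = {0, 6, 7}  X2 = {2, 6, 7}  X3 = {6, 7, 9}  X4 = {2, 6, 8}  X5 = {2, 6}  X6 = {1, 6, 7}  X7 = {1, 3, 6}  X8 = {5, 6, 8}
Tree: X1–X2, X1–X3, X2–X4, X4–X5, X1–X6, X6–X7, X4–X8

No — vertex 4 appears in no bag.

A tree decomposition must satisfy three properties: every vertex lies in some bag; for every edge, both endpoints lie together in some bag; and for every vertex, the bags containing it form a connected subtree. Here vertex 4 appears in no bag, so the decomposition is invalid.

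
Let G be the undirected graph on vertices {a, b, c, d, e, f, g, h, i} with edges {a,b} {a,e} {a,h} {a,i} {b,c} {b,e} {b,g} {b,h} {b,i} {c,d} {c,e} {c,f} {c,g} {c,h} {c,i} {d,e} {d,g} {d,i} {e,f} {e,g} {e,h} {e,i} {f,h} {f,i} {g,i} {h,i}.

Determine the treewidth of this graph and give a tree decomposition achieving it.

Every bag has size at most 5, so the width is 5 − 1 = 4 and tw(G) ≤ 4. For the lower bound, the 5 vertices {c, d, e, g, i} are pairwise adjacent, and any tree decomposition puts a clique entirely inside one bag — forcing width ≥ 4. Therefore the treewidth is 4.

Treewidth 4.
One such decomposition:
Bags: B1 = {b, c, e, h, i}  B2 = {b, c, e, g, i}  B3 = {a, b, e, h, i}  B4 = {c, d, e, g, i}  B5 = {c, e, f, h, i}
Tree: B1–B2, B1–B3, B2–B4, B1–B5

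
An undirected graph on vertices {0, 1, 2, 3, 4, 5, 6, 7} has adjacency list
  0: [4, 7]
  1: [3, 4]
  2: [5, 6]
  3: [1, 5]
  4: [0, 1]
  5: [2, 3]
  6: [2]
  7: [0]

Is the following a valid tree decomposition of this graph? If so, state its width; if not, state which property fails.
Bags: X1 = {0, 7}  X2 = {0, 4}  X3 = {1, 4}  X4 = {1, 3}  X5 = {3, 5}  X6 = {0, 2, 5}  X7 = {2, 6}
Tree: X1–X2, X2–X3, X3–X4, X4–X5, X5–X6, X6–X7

A tree decomposition must satisfy three properties: every vertex lies in some bag; for every edge, both endpoints lie together in some bag; and for every vertex, the bags containing it form a connected subtree. Here bags containing vertex 0 are not connected in the tree, so the decomposition is invalid.

No — bags containing vertex 0 are not connected in the tree.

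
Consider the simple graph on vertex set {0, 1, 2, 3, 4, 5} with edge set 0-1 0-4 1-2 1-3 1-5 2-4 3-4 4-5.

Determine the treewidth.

A width-2 tree decomposition is:
Bags: B1 = {0, 1, 4}  B2 = {1, 3, 4}  B3 = {1, 4, 5}  B4 = {1, 2, 4}
Tree: B1–B2, B2–B3, B3–B4
Each bag holds 3 vertices, so the decomposition has width 2, which upper-bounds the treewidth. The edges 0–4–3–1–0 form a cycle, so G is not a tree and its treewidth is at least 2. The upper and lower bounds meet at 2, so that is the treewidth.

2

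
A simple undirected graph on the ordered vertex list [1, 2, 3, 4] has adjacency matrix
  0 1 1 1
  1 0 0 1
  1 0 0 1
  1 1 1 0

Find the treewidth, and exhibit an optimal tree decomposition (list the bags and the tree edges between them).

Treewidth 2.
Bags: B1 = {1, 3, 4}  B2 = {1, 2, 4}
Tree: B1–B2

The largest bag has 3 vertices, giving width 2; this decomposition certifies tw(G) ≤ 2. For the lower bound, the 3 vertices {1, 2, 4} are pairwise adjacent, and any tree decomposition puts a clique entirely inside one bag — forcing width ≥ 2. Hence tw(G) = 2 exactly.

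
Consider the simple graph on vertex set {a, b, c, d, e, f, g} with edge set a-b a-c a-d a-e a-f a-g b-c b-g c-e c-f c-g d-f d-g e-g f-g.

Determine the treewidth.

3

A width-3 tree decomposition is:
Bags: B1 = {a, c, f, g}  B2 = {a, b, c, g}  B3 = {a, d, f, g}  B4 = {a, c, e, g}
Tree: B1–B2, B1–B3, B1–B4
Each bag holds 4 vertices, so the decomposition has width 3, which upper-bounds the treewidth. For the lower bound, the 4 vertices {a, d, f, g} are pairwise adjacent, and any tree decomposition puts a clique entirely inside one bag — forcing width ≥ 3. The upper and lower bounds meet at 3, so that is the treewidth.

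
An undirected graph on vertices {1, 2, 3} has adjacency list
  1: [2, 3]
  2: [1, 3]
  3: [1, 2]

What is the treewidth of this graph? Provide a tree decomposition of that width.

With just one bag of size 3, the width is 3 − 1 = 2, so tw(G) ≤ 2. Conversely, {1, 2, 3} is a clique of size 3, and the vertices of any clique must share a bag in every tree decomposition; so some bag has ≥ 3 vertices and tw(G) ≥ 2. The upper and lower bounds meet at 2, so that is the treewidth.

Treewidth 2.
One optimal decomposition is:
Bags: B1 = {1, 2, 3}
Tree: (single bag)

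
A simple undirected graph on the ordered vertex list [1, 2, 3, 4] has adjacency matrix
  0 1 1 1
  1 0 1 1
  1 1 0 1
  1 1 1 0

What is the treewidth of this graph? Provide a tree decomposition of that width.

Treewidth 3.
One such decomposition:
Bags: B1 = {1, 2, 3, 4}
Tree: (single bag)

A single bag containing all 4 vertices is trivially a valid decomposition of width 3. Conversely, {1, 2, 3, 4} is a clique of size 4, and the vertices of any clique must share a bag in every tree decomposition; so some bag has ≥ 4 vertices and tw(G) ≥ 3. The upper and lower bounds meet at 3, so that is the treewidth.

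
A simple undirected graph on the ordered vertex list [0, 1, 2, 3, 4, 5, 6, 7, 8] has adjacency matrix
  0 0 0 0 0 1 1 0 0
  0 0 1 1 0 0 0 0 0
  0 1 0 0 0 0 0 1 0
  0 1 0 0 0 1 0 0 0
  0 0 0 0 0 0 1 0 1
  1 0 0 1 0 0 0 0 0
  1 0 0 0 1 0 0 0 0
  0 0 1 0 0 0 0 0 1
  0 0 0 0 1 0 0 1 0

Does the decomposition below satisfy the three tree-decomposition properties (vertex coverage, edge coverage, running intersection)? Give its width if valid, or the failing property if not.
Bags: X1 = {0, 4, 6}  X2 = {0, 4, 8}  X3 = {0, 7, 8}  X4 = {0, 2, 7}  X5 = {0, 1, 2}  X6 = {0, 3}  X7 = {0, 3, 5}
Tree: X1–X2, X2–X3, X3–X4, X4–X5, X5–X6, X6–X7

A tree decomposition must satisfy three properties: every vertex lies in some bag; for every edge, both endpoints lie together in some bag; and for every vertex, the bags containing it form a connected subtree. Here edge (1,3) lies in no bag, so the decomposition is invalid.

No — edge (1,3) lies in no bag.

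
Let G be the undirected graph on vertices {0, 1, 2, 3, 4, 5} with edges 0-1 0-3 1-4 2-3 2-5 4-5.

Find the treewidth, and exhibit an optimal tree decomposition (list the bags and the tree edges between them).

Each bag holds 3 vertices, so the decomposition has width 2, which upper-bounds the treewidth. Since 3–0–1–4–5–2–3 is a cycle in G, G is not acyclic. Forests are exactly the graphs of treewidth ≤ 1, so tw(G) ≥ 2. Hence tw(G) = 2 exactly.

Treewidth 2.
One optimal decomposition is:
Bags: B1 = {0, 1, 3}  B2 = {1, 3, 4}  B3 = {3, 4, 5}  B4 = {2, 3, 5}
Tree: B1–B2, B2–B3, B3–B4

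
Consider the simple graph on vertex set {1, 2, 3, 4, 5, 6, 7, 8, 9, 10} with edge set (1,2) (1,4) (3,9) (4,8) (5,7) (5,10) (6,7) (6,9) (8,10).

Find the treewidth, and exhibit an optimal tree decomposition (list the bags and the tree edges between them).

Treewidth 1.
One optimal decomposition is:
Bags: B1 = {3, 9}  B2 = {6, 9}  B3 = {6, 7}  B4 = {5, 7}  B5 = {5, 10}  B6 = {8, 10}  B7 = {4, 8}  B8 = {1, 4}  B9 = {1, 2}
Tree: B1–B2, B2–B3, B3–B4, B4–B5, B5–B6, B6–B7, B7–B8, B8–B9

Each bag holds 2 vertices, so the decomposition has width 1, which upper-bounds the treewidth. G has an edge, so its treewidth is at least 1. The upper and lower bounds meet at 1, so that is the treewidth.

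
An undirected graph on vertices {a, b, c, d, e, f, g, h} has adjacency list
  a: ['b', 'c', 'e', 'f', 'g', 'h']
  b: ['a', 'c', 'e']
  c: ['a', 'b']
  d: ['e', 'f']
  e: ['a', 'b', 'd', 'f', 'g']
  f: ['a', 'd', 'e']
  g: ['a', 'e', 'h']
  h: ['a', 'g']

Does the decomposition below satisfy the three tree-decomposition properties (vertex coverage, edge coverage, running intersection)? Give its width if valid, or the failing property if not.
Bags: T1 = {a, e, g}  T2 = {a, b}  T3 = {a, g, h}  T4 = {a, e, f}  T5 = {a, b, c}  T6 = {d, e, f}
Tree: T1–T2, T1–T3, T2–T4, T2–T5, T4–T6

No — edge (e,b) lies in no bag.

A tree decomposition must satisfy three properties: every vertex lies in some bag; for every edge, both endpoints lie together in some bag; and for every vertex, the bags containing it form a connected subtree. Here edge (e,b) lies in no bag, so the decomposition is invalid.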